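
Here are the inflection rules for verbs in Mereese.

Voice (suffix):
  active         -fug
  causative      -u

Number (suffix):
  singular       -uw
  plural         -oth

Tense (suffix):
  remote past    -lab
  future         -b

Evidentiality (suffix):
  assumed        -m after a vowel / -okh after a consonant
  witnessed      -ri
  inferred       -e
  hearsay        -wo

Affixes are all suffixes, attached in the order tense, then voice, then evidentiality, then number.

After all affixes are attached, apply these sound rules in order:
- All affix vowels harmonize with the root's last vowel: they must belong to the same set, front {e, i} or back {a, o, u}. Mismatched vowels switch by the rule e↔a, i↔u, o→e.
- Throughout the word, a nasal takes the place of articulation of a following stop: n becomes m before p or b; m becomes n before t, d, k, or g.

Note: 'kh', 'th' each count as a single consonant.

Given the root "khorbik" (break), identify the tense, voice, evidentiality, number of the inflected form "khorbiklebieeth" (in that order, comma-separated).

Segment: khorbik-lab-u-e-oth.
tense: -lab → remote past.
voice: -u → causative.
evidentiality: -e → inferred.
number: -oth → plural.

remote past, causative, inferred, plural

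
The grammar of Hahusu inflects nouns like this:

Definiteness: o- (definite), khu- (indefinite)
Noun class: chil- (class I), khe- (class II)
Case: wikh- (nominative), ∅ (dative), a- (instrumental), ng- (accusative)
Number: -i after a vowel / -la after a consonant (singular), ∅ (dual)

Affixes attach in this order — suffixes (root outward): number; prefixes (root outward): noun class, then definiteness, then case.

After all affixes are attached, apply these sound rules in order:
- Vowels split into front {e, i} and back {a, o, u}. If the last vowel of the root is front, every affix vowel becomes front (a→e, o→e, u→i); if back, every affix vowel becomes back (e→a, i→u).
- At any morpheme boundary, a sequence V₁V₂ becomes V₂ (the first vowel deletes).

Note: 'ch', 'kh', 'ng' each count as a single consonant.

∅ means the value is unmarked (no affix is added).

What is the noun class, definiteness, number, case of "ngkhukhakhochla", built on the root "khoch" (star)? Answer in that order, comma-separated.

class II, indefinite, singular, accusative

Segment: ng-khu-khe-khoch-la.
noun class: khe- → class II.
definiteness: khu- → indefinite.
number: -i/la → singular.
case: ng- → accusative.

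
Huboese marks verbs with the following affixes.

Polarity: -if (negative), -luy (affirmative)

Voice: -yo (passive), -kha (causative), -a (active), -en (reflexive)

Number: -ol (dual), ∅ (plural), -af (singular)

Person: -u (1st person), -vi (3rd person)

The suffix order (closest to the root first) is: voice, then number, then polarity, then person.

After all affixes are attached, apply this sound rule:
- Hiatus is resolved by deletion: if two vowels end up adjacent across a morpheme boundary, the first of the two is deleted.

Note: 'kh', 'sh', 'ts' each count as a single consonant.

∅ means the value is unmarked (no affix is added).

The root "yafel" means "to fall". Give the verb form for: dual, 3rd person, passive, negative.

yafelyolifvi

Attach voice passive -yo → yafelyo.
Attach number dual -ol → yafelyool.
Attach polarity negative -if → yafelyoolif.
Attach person 3rd person -vi → yafelyoolifvi.
Apply vowel deletion: yafelyoolifvi → yafelyolifvi.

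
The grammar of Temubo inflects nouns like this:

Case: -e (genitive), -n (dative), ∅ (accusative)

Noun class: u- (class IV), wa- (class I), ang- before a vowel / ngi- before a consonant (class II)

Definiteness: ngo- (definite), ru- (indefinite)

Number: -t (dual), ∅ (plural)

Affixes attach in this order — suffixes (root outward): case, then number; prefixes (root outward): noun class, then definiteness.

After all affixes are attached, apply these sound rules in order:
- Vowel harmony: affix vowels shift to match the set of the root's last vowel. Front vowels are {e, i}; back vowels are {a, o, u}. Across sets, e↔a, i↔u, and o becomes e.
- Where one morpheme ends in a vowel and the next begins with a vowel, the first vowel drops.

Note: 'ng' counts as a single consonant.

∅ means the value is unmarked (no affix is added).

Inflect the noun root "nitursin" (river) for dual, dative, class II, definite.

ngenginitursinnt

Attach noun class class II ngi- (before consonant 'n') → nginitursin.
Attach case dative -n → nginitursinn.
Attach definiteness definite ngo- → ngonginitursinn.
Attach number dual -t → ngonginitursinnt.
Apply vowel harmony: ngonginitursinnt → ngenginitursinnt.
Vowel deletion: no change.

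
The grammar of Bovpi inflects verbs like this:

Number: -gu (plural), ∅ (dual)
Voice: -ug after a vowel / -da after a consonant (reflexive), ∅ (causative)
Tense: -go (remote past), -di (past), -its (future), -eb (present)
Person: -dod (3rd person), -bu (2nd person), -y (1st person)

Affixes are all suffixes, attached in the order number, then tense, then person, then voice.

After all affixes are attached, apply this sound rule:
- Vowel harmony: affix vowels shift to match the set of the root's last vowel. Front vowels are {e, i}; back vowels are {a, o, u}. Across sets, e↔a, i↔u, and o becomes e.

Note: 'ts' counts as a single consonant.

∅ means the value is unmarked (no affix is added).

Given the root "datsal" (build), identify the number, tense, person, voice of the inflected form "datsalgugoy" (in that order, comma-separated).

plural, remote past, 1st person, causative

Segment: datsal-gu-go-y.
number: -gu → plural.
tense: -go → remote past.
person: -y → 1st person.
voice: ∅ → causative.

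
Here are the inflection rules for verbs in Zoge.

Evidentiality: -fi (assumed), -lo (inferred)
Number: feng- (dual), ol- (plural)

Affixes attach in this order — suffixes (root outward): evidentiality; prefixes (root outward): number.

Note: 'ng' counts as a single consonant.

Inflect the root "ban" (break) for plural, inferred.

olbanlo

Attach evidentiality inferred -lo → banlo.
Attach number plural ol- → olbanlo.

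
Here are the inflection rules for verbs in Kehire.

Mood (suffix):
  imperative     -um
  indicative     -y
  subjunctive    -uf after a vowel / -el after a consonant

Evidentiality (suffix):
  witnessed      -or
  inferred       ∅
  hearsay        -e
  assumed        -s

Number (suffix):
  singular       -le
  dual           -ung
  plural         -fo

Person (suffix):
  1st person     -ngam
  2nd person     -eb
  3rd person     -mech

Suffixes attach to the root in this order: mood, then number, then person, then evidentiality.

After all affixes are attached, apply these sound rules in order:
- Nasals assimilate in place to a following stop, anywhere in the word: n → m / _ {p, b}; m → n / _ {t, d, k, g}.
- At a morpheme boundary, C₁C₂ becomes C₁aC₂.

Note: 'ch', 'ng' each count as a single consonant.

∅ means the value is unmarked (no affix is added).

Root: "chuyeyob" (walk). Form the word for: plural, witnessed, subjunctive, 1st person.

Attach mood subjunctive -el (after consonant 'b') → chuyeyobel.
Attach number plural -fo → chuyeyobelfo.
Attach person 1st person -ngam → chuyeyobelfongam.
Attach evidentiality witnessed -or → chuyeyobelfongamor.
Nasal assimilation: no change.
Apply epenthesis: chuyeyobelfongamor → chuyeyobelafongamor.

chuyeyobelafongamor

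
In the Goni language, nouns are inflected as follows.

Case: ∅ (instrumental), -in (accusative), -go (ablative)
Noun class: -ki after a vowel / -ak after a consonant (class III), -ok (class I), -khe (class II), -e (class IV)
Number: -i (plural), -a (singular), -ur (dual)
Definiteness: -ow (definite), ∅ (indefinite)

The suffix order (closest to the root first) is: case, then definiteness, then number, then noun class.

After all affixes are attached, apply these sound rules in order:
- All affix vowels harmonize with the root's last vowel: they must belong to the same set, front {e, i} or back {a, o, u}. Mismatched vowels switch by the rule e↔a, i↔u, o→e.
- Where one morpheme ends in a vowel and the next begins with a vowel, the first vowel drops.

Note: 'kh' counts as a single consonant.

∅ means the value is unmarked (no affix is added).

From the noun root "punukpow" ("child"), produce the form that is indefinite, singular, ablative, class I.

Attach case ablative -go → punukpowgo.
definiteness = indefinite: zero marking, form stays punukpowgo.
Attach number singular -a → punukpowgoa.
Attach noun class class I -ok → punukpowgoaok.
Vowel harmony: no change.
Apply vowel deletion: punukpowgoaok → punukpowgok.

punukpowgok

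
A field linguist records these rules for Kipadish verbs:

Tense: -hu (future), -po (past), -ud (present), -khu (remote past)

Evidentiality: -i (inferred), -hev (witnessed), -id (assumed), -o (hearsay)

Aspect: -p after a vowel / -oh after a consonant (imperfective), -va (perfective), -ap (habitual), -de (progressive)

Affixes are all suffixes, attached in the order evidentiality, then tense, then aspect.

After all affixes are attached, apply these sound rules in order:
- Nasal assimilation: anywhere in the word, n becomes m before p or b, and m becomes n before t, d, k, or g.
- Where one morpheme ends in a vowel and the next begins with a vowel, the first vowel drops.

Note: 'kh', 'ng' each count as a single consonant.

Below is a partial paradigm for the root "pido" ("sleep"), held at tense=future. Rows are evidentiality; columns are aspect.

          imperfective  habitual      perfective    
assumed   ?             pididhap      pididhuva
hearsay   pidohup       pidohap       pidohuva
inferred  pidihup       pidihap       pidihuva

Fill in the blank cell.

pididhup

Attach evidentiality assumed -id → pidoid.
Attach tense future -hu → pidoidhu.
Attach aspect imperfective -p (after vowel 'u') → pidoidhup.
Nasal assimilation: no change.
Apply vowel deletion: pidoidhup → pididhup.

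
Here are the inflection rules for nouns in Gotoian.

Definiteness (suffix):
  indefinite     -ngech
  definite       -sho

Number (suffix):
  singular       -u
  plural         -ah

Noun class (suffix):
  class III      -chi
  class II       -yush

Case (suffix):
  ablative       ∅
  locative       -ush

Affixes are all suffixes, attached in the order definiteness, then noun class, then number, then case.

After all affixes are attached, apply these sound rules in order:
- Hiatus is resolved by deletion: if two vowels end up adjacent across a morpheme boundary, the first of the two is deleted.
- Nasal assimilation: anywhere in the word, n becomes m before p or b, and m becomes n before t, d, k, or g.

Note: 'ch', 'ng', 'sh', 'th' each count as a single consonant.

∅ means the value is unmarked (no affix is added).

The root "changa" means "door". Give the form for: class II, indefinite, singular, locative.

changangechyushush

Attach definiteness indefinite -ngech → changangech.
Attach noun class class II -yush → changangechyush.
Attach number singular -u → changangechyushu.
Attach case locative -ush → changangechyushuush.
Apply vowel deletion: changangechyushuush → changangechyushush.
Nasal assimilation: no change.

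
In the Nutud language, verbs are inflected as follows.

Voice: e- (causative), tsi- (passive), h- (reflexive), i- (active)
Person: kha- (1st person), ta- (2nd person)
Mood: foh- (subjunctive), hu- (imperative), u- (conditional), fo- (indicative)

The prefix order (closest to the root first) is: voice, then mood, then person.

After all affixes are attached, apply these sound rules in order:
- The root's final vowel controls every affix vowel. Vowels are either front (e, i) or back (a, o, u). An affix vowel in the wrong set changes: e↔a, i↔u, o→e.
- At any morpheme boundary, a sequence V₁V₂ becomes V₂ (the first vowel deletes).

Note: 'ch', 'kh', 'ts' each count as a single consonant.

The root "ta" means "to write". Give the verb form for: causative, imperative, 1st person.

khahata

Attach voice causative e- → eta.
Attach mood imperative hu- → hueta.
Attach person 1st person kha- → khahueta.
Apply vowel harmony: khahueta → khahuata.
Apply vowel deletion: khahuata → khahata.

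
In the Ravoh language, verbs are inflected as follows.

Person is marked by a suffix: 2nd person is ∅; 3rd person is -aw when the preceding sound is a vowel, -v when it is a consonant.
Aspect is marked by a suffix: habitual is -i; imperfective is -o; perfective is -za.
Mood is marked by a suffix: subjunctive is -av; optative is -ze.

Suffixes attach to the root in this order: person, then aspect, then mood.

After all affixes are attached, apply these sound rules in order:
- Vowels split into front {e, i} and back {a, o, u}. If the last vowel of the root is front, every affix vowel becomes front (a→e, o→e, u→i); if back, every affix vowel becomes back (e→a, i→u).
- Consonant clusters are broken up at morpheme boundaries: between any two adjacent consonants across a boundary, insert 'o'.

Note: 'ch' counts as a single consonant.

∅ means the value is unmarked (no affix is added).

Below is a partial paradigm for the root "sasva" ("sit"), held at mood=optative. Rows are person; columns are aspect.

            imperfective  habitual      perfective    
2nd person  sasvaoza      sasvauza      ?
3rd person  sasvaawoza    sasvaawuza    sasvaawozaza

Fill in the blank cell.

sasvazaza

person = 2nd person: zero marking, form stays sasva.
Attach aspect perfective -za → sasvaza.
Attach mood optative -ze → sasvazaze.
Apply vowel harmony: sasvazaze → sasvazaza.
Epenthesis: no change.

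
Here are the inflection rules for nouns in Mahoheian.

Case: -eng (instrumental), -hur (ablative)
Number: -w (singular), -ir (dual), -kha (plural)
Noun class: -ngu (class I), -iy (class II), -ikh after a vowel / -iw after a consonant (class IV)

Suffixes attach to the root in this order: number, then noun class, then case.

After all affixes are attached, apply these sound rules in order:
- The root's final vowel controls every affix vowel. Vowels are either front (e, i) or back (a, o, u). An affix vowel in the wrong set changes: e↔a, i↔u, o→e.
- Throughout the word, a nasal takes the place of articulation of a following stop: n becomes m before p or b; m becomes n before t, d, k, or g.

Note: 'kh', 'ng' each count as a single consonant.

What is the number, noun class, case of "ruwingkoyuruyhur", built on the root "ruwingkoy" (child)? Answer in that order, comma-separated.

Segment: ruwingkoy-ir-iy-hur.
number: -ir → dual.
noun class: -iy → class II.
case: -hur → ablative.

dual, class II, ablative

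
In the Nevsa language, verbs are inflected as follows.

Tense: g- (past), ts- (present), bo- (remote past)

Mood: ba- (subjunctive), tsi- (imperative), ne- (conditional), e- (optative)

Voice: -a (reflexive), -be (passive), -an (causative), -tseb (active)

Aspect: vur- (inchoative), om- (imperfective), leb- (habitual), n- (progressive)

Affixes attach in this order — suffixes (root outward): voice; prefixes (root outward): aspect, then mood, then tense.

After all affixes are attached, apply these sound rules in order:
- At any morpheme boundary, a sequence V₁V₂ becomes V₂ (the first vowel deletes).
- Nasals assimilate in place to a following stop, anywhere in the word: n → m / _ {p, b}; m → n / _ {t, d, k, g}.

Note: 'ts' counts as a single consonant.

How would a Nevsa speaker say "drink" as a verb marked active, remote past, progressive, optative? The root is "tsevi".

Attach aspect progressive n- → ntsevi.
Attach voice active -tseb → ntsevitseb.
Attach mood optative e- → entsevitseb.
Attach tense remote past bo- → boentsevitseb.
Apply vowel deletion: boentsevitseb → bentsevitseb.
Nasal assimilation: no change.

bentsevitseb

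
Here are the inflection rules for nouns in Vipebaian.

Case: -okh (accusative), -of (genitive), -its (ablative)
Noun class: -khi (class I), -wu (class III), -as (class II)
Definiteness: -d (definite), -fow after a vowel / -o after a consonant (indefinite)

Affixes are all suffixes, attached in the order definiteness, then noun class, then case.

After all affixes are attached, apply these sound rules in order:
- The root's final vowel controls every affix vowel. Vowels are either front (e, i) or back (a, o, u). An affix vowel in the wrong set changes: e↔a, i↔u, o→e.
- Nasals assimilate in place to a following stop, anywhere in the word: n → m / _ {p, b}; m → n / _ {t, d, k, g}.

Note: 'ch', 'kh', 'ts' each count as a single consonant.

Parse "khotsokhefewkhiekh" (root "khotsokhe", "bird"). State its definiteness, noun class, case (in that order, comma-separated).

indefinite, class I, accusative

Segment: khotsokhe-fow-khi-okh.
definiteness: -fow/o → indefinite.
noun class: -khi → class I.
case: -okh → accusative.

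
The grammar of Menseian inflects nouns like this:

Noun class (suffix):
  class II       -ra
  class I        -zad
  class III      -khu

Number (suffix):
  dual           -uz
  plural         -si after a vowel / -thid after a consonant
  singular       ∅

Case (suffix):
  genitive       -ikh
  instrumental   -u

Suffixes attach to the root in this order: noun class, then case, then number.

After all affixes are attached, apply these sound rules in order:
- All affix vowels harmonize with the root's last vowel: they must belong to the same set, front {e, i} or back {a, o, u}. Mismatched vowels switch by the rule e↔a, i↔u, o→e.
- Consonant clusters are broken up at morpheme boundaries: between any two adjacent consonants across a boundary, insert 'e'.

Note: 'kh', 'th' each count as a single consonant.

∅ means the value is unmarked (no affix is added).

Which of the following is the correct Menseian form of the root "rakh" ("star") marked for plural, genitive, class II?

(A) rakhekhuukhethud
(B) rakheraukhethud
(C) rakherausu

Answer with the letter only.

Attach noun class class II -ra → rakhra.
Attach case genitive -ikh → rakhraikh.
Attach number plural -thid (after consonant 'kh') → rakhraikhthid.
Apply vowel harmony: rakhraikhthid → rakhraukhthud.
Apply epenthesis: rakhraukhthud → rakheraukhethud.
So the correct form is rakheraukhethud, option (B).
(A) rakhekhuukhethud is wrong: it uses class III instead of class II for noun class.
(C) rakherausu is wrong: it uses instrumental instead of genitive for case.

B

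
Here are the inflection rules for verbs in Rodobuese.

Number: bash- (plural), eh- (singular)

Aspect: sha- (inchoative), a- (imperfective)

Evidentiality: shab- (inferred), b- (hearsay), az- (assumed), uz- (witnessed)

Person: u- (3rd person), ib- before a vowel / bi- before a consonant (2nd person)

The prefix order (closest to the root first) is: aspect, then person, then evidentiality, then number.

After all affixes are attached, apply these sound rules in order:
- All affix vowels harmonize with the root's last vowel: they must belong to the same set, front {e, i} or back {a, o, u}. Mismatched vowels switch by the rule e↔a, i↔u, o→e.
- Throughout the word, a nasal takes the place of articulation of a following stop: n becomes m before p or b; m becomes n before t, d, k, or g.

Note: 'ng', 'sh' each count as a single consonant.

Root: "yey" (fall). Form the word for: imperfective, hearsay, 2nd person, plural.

beshbibeyey

Attach aspect imperfective a- → ayey.
Attach person 2nd person ib- (before vowel 'a') → ibayey.
Attach evidentiality hearsay b- → bibayey.
Attach number plural bash- → bashbibayey.
Apply vowel harmony: bashbibayey → beshbibeyey.
Nasal assimilation: no change.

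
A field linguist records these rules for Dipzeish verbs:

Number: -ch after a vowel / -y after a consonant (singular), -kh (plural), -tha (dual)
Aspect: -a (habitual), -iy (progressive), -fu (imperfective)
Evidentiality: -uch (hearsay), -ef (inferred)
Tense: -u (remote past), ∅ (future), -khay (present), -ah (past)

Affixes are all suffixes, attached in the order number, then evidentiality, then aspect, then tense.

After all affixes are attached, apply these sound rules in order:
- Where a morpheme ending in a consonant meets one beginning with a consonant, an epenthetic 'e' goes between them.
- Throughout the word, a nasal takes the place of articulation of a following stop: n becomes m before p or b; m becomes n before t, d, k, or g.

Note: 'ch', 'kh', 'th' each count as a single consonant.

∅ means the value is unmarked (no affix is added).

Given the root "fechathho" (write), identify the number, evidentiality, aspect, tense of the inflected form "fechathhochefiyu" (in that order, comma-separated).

Segment: fechathho-ch-ef-iy-u.
number: -ch/y → singular.
evidentiality: -ef → inferred.
aspect: -iy → progressive.
tense: -u → remote past.

singular, inferred, progressive, remote past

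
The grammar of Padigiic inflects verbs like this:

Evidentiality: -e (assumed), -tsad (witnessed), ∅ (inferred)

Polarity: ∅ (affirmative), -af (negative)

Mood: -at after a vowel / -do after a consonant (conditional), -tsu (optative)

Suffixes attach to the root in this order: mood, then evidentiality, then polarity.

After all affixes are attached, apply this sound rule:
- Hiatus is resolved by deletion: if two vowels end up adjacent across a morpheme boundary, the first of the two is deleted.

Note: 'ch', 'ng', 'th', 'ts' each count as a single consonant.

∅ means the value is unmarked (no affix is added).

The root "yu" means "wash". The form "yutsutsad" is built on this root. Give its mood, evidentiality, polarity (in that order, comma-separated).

Segment: yu-tsu-tsad.
mood: -tsu → optative.
evidentiality: -tsad → witnessed.
polarity: ∅ → affirmative.

optative, witnessed, affirmative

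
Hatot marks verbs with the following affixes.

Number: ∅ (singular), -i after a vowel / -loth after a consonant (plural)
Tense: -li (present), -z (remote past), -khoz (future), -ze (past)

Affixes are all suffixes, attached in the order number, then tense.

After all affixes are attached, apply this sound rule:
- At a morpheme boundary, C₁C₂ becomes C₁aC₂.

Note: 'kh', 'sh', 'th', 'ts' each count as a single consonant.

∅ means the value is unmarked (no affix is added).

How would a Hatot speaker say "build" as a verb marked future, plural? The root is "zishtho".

Attach number plural -i (after vowel 'o') → zishthoi.
Attach tense future -khoz → zishthoikhoz.
Epenthesis: no change.

zishthoikhoz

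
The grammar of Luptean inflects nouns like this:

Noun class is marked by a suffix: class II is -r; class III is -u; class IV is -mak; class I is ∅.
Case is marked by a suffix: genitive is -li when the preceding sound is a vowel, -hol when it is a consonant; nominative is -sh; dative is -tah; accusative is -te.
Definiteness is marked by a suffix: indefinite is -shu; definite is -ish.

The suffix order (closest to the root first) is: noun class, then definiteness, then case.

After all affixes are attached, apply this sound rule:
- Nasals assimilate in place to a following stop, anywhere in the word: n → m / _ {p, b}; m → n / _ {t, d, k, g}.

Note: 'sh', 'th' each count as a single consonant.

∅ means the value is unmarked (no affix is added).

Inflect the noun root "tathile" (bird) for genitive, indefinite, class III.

Attach noun class class III -u → tathileu.
Attach definiteness indefinite -shu → tathileushu.
Attach case genitive -li (after vowel 'u') → tathileushuli.
Nasal assimilation: no change.

tathileushuli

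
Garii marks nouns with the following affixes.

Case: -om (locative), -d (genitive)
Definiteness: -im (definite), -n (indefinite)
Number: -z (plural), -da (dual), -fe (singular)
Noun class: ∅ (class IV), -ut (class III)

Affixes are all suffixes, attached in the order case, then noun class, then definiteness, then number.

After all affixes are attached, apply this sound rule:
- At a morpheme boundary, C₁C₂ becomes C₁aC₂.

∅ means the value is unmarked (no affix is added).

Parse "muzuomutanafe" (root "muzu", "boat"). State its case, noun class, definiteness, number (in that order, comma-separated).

locative, class III, indefinite, singular

Segment: muzu-om-ut-n-fe.
case: -om → locative.
noun class: -ut → class III.
definiteness: -n → indefinite.
number: -fe → singular.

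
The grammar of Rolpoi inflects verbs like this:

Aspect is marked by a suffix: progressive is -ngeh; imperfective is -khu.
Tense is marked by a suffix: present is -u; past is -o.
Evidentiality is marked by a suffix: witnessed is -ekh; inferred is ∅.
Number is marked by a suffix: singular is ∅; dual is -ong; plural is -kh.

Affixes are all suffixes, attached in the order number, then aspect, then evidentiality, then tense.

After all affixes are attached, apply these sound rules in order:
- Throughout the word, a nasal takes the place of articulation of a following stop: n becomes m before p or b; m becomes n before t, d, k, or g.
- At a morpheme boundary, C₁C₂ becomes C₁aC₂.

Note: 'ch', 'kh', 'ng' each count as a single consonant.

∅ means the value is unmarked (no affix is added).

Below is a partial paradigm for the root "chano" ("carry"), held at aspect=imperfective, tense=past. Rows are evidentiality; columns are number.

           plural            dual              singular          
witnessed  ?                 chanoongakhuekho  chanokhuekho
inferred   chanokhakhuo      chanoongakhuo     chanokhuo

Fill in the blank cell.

Attach number plural -kh → chanokh.
Attach aspect imperfective -khu → chanokhkhu.
Attach evidentiality witnessed -ekh → chanokhkhuekh.
Attach tense past -o → chanokhkhuekho.
Nasal assimilation: no change.
Apply epenthesis: chanokhkhuekho → chanokhakhuekho.

chanokhakhuekho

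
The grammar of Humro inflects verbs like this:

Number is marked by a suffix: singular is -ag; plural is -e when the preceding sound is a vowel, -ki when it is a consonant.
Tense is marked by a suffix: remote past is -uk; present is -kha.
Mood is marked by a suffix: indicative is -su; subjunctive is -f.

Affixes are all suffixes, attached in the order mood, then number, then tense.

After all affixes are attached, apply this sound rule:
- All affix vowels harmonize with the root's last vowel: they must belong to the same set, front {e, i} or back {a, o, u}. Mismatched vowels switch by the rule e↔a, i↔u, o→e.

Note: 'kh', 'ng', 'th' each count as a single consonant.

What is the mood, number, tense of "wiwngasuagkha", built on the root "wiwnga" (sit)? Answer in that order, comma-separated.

indicative, singular, present

Segment: wiwnga-su-ag-kha.
mood: -su → indicative.
number: -ag → singular.
tense: -kha → present.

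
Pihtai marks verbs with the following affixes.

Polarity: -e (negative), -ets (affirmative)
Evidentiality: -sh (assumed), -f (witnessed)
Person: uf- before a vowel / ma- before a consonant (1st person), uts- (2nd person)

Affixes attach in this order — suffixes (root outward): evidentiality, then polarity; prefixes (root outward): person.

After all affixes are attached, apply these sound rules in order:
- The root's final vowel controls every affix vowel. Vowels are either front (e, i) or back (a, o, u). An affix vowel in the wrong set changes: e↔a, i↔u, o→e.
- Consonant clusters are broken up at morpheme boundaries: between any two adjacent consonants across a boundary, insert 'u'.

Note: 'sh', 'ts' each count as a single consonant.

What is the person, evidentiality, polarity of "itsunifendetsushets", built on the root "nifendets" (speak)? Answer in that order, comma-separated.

2nd person, assumed, affirmative

Segment: uts-nifendets-sh-ets.
person: uts- → 2nd person.
evidentiality: -sh → assumed.
polarity: -ets → affirmative.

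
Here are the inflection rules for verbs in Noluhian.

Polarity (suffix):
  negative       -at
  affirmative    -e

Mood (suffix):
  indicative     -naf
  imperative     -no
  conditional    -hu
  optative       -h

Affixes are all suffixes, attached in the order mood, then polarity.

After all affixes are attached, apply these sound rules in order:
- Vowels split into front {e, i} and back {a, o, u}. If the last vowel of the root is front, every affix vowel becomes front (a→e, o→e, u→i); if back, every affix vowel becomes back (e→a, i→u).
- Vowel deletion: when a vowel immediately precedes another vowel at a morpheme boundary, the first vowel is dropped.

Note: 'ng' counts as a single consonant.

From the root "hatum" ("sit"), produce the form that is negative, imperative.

Attach mood imperative -no → hatumno.
Attach polarity negative -at → hatumnoat.
Vowel harmony: no change.
Apply vowel deletion: hatumnoat → hatumnat.

hatumnat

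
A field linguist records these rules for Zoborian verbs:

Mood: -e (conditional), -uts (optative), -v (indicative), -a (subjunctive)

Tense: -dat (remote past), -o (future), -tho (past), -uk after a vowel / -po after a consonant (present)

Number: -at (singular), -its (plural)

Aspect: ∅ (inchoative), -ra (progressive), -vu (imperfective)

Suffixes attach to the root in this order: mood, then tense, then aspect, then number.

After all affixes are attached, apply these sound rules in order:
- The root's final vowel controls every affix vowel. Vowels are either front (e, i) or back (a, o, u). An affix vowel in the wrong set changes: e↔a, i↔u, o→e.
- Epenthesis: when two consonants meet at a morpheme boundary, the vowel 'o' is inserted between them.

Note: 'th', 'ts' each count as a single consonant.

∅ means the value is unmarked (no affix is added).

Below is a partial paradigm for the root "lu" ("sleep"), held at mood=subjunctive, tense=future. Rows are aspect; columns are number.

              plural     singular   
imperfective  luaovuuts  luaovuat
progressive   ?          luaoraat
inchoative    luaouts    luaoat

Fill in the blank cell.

Attach mood subjunctive -a → lua.
Attach tense future -o → luao.
Attach aspect progressive -ra → luaora.
Attach number plural -its → luaoraits.
Apply vowel harmony: luaoraits → luaorauts.
Epenthesis: no change.

luaorauts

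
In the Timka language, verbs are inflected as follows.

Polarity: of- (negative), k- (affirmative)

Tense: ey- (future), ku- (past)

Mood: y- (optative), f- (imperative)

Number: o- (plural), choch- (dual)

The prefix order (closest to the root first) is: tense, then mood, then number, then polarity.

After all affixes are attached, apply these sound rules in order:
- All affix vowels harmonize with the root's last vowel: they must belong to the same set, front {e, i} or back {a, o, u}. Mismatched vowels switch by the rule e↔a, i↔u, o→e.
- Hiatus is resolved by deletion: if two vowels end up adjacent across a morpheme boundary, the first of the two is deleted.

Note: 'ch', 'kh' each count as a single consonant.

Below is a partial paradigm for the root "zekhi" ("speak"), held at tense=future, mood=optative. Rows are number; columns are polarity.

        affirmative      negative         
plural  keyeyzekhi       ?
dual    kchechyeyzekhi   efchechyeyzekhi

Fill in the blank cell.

efeyeyzekhi

Attach tense future ey- → eyzekhi.
Attach mood optative y- → yeyzekhi.
Attach number plural o- → oyeyzekhi.
Attach polarity negative of- → ofoyeyzekhi.
Apply vowel harmony: ofoyeyzekhi → efeyeyzekhi.
Vowel deletion: no change.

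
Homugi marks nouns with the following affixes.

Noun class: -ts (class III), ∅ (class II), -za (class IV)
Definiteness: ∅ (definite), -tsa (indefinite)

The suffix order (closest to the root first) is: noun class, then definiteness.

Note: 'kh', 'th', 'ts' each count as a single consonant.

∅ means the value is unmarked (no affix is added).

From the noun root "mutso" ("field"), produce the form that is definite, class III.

mutsots

Attach noun class class III -ts → mutsots.
definiteness = definite: zero marking, form stays mutsots.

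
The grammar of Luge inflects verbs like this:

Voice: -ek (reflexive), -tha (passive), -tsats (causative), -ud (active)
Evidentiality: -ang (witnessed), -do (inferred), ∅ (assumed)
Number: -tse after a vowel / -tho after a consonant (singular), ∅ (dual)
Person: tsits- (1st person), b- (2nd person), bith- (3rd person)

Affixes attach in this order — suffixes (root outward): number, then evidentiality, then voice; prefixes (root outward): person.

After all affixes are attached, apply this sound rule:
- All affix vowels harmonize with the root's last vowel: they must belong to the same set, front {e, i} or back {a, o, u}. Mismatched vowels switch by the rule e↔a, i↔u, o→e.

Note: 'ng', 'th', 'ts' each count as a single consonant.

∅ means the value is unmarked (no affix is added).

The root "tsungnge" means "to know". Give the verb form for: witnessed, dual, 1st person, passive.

tsitstsungngeengthe

number = dual: zero marking, form stays tsungnge.
Attach person 1st person tsits- → tsitstsungnge.
Attach evidentiality witnessed -ang → tsitstsungngeang.
Attach voice passive -tha → tsitstsungngeangtha.
Apply vowel harmony: tsitstsungngeangtha → tsitstsungngeengthe.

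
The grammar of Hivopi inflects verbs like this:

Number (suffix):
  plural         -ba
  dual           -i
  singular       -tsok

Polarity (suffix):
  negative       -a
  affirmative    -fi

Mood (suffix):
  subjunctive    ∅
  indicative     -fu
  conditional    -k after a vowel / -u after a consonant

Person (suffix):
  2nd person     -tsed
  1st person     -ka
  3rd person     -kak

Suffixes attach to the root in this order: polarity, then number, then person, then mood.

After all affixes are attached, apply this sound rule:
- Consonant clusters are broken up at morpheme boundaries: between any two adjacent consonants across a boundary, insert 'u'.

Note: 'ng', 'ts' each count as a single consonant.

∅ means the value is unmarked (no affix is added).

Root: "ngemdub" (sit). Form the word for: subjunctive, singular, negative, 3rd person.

Attach polarity negative -a → ngemduba.
Attach number singular -tsok → ngemdubatsok.
Attach person 3rd person -kak → ngemdubatsokkak.
mood = subjunctive: zero marking, form stays ngemdubatsokkak.
Apply epenthesis: ngemdubatsokkak → ngemdubatsokukak.

ngemdubatsokukak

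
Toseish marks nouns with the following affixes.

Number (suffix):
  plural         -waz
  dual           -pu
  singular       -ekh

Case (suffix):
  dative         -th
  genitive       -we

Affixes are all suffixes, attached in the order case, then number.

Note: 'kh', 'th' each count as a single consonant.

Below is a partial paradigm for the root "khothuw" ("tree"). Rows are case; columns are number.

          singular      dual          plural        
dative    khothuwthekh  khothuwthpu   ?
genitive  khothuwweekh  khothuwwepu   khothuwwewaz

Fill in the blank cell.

khothuwthwaz

Attach case dative -th → khothuwth.
Attach number plural -waz → khothuwthwaz.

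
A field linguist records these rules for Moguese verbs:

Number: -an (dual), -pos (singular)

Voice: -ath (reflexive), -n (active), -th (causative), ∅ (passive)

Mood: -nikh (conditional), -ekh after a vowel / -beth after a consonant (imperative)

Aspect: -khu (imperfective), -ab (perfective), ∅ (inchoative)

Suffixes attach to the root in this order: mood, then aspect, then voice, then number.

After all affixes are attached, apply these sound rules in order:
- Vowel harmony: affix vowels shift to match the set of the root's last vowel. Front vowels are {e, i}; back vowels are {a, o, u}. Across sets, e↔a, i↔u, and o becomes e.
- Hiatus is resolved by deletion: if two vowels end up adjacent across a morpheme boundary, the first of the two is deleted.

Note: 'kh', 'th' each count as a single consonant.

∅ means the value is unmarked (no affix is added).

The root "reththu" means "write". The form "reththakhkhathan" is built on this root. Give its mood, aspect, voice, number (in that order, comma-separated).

imperative, imperfective, reflexive, dual

Segment: reththu-ekh-khu-ath-an.
mood: -ekh/beth → imperative.
aspect: -khu → imperfective.
voice: -ath → reflexive.
number: -an → dual.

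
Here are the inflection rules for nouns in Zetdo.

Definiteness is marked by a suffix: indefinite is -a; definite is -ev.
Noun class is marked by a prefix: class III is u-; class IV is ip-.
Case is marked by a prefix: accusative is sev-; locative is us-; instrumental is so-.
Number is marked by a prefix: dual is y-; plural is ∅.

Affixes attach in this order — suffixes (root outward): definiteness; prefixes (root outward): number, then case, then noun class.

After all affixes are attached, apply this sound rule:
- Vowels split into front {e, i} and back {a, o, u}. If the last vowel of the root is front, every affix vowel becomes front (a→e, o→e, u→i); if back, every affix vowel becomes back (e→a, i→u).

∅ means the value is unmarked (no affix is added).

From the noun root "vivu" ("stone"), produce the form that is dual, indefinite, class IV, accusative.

Attach number dual y- → yvivu.
Attach definiteness indefinite -a → yvivua.
Attach case accusative sev- → sevyvivua.
Attach noun class class IV ip- → ipsevyvivua.
Apply vowel harmony: ipsevyvivua → upsavyvivua.

upsavyvivua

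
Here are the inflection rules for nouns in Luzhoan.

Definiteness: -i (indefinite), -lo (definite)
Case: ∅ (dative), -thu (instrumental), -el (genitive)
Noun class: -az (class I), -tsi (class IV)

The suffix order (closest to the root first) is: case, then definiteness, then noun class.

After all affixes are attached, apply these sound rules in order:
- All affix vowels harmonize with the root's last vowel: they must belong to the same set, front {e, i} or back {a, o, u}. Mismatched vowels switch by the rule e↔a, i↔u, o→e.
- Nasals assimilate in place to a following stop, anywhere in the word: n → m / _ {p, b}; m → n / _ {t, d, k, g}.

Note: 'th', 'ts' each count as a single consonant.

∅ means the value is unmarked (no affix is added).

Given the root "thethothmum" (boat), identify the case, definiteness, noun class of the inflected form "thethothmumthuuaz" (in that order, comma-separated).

instrumental, indefinite, class I

Segment: thethothmum-thu-i-az.
case: -thu → instrumental.
definiteness: -i → indefinite.
noun class: -az → class I.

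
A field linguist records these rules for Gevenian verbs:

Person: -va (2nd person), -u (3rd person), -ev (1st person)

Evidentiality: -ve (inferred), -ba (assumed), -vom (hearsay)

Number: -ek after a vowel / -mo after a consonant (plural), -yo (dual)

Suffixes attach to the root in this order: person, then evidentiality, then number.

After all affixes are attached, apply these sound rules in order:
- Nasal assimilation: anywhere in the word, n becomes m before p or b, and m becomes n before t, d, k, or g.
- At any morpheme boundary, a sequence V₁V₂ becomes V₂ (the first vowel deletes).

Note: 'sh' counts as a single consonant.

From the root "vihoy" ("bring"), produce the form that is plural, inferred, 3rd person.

Attach person 3rd person -u → vihoyu.
Attach evidentiality inferred -ve → vihoyuve.
Attach number plural -ek (after vowel 'e') → vihoyuveek.
Nasal assimilation: no change.
Apply vowel deletion: vihoyuveek → vihoyuvek.

vihoyuvek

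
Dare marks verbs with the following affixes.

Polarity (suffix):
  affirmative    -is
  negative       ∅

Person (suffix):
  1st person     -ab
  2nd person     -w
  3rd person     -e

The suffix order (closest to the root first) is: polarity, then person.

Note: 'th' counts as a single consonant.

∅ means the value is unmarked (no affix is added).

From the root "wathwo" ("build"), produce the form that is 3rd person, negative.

wathwoe

polarity = negative: zero marking, form stays wathwo.
Attach person 3rd person -e → wathwoe.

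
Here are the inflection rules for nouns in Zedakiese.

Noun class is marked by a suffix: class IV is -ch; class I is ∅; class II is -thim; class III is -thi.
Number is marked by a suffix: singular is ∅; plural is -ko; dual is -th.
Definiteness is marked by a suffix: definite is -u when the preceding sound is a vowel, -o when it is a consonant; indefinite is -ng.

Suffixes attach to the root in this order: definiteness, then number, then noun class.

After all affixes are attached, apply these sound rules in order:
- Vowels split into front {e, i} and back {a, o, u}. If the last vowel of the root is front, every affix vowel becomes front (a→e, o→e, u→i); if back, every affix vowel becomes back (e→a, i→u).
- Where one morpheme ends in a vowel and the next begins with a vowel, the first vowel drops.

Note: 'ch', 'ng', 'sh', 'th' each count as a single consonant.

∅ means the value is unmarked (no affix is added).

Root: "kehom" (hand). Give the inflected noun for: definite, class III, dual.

Attach definiteness definite -o (after consonant 'm') → kehomo.
Attach number dual -th → kehomoth.
Attach noun class class III -thi → kehomoththi.
Apply vowel harmony: kehomoththi → kehomoththu.
Vowel deletion: no change.

kehomoththu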